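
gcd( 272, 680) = 136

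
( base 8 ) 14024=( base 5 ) 144124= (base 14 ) 2364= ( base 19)h18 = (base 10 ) 6164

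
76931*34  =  2615654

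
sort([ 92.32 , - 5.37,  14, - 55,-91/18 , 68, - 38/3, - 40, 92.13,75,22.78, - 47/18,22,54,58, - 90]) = [-90, - 55, - 40,-38/3, - 5.37, - 91/18, - 47/18, 14, 22,22.78, 54,58 , 68,75,92.13, 92.32 ]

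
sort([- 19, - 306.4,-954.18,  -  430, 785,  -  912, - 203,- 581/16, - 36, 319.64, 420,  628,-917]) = [ - 954.18, - 917,-912, - 430,-306.4,  -  203,-581/16, - 36  , - 19, 319.64,420 , 628, 785 ]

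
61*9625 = 587125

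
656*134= 87904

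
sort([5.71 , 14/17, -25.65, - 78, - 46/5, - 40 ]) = [-78,-40, - 25.65, - 46/5,  14/17,5.71]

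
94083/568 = 94083/568 = 165.64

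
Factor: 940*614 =2^3*5^1* 47^1*307^1= 577160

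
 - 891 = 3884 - 4775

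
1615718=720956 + 894762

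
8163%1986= 219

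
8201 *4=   32804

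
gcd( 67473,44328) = 3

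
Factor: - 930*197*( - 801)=2^1 * 3^3 * 5^1*31^1*89^1*197^1 = 146751210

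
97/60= 97/60  =  1.62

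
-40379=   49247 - 89626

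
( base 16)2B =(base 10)43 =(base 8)53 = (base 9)47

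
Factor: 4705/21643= 5^1  *23^( -1) =5/23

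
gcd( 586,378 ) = 2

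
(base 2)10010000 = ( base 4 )2100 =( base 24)60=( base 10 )144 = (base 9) 170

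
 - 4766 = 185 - 4951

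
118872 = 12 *9906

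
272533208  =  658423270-385890062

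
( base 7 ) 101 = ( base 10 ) 50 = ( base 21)28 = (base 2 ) 110010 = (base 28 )1m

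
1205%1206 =1205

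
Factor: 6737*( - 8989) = - 89^1*101^1*6737^1  =  -60558893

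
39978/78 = 512+7/13 = 512.54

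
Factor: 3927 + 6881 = 10808 = 2^3*7^1*193^1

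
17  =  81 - 64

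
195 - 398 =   -  203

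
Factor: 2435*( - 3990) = - 2^1*3^1*5^2 * 7^1*19^1*487^1 = - 9715650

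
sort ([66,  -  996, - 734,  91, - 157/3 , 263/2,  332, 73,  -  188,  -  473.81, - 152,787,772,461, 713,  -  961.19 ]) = [  -  996,-961.19,  -  734,  -  473.81, - 188, - 152, - 157/3, 66, 73 , 91,  263/2, 332,  461,  713, 772, 787]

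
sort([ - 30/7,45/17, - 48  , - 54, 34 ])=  [ - 54, - 48, - 30/7, 45/17, 34 ] 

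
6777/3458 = 1  +  3319/3458 = 1.96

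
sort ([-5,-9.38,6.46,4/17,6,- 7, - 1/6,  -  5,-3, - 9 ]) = [ - 9.38, - 9,  -  7, - 5, - 5, - 3, - 1/6,  4/17 , 6,6.46]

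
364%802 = 364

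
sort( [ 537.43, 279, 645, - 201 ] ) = [ - 201,  279, 537.43, 645]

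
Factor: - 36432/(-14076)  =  44/17 = 2^2*11^1 * 17^( - 1)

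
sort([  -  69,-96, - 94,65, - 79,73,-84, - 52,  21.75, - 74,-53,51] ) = [ - 96,-94, - 84, - 79,-74  , - 69,-53 , - 52, 21.75,  51, 65,  73 ] 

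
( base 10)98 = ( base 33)2W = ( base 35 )2S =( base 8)142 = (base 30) 38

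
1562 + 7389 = 8951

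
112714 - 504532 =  - 391818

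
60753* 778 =47265834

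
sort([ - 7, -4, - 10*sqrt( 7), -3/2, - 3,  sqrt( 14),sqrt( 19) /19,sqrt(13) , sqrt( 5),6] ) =[  -  10 * sqrt( 7 ),- 7, - 4, - 3, - 3/2, sqrt( 19 )/19,sqrt( 5), sqrt (13),sqrt( 14 ),6 ] 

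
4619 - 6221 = -1602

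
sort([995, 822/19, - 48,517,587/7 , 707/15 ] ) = [ - 48,822/19,707/15,587/7,517, 995]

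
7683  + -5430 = 2253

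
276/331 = 276/331 = 0.83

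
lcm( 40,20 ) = 40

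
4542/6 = 757 = 757.00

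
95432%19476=17528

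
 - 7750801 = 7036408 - 14787209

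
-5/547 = -1 + 542/547 = - 0.01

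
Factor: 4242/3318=101/79 = 79^( - 1)*101^1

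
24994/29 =861 + 25/29= 861.86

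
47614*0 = 0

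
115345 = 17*6785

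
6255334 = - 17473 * (-358) 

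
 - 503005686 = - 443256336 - 59749350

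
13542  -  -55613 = 69155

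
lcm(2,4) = 4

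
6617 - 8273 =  - 1656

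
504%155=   39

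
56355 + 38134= 94489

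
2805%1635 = 1170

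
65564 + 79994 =145558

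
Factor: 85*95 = 8075 = 5^2  *17^1 * 19^1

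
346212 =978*354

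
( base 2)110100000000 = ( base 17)B8D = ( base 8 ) 6400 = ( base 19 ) 943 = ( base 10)3328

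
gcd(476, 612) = 68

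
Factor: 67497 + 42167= 109664 = 2^5 *23^1*149^1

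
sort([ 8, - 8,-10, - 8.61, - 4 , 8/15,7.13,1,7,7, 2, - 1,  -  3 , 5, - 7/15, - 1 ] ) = [ - 10, - 8.61,-8, - 4, - 3, - 1, - 1, - 7/15, 8/15,1,2, 5, 7,7,7.13,8] 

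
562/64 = 8+25/32   =  8.78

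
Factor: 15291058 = 2^1*17^1*43^1*10459^1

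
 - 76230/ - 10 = 7623 +0/1 = 7623.00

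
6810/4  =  3405/2 = 1702.50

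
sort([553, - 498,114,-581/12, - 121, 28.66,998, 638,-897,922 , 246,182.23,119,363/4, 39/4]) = [ - 897,  -  498, - 121, - 581/12, 39/4,28.66,363/4,  114,  119,182.23, 246, 553, 638,922, 998]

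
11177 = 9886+1291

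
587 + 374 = 961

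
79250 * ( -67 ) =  - 5309750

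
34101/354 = 96 + 39/118 =96.33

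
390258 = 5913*66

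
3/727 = 3/727 = 0.00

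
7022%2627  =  1768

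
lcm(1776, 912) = 33744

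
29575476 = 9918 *2982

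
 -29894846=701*( - 42646 )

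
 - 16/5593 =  - 16/5593 = - 0.00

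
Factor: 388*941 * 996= 363647568 = 2^4*3^1*83^1*97^1 * 941^1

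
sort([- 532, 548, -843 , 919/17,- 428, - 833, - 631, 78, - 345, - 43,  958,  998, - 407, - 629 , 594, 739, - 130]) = [ - 843, - 833, - 631,- 629, - 532,- 428 , - 407, - 345, - 130, -43,919/17,78, 548,  594,739,958, 998 ]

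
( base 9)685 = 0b1000110011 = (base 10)563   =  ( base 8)1063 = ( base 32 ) HJ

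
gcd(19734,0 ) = 19734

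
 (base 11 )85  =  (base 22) 45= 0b1011101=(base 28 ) 39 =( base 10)93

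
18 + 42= 60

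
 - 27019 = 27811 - 54830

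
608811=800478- 191667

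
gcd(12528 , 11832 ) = 696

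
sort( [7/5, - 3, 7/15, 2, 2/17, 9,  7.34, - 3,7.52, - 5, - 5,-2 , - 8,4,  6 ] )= [ - 8, - 5 , - 5,-3, - 3,-2, 2/17, 7/15 , 7/5 , 2, 4,  6, 7.34,7.52,9 ]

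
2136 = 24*89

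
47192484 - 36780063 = 10412421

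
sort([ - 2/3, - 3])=[ - 3, - 2/3 ] 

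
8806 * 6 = 52836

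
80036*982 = 78595352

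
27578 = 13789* 2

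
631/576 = 631/576 = 1.10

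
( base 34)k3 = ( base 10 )683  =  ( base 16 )2ab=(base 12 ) 48B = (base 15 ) 308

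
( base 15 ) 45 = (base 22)2L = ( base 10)65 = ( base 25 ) 2f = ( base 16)41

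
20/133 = 20/133 = 0.15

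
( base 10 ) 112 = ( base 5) 422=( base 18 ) 64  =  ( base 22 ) 52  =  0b1110000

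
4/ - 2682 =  - 1 + 1339/1341  =  - 0.00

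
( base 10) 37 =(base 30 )17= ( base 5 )122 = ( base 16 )25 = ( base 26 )1B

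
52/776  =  13/194 = 0.07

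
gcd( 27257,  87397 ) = 97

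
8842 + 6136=14978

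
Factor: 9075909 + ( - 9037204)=5^1* 7741^1 = 38705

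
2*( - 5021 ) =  - 10042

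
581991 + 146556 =728547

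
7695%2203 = 1086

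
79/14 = 5 + 9/14= 5.64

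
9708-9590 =118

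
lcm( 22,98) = 1078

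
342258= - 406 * ( - 843 ) 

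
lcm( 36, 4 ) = 36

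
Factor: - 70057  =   - 13^1 * 17^1*317^1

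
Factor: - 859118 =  -2^1*13^1*173^1*191^1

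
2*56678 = 113356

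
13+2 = 15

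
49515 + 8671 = 58186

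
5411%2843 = 2568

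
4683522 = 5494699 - 811177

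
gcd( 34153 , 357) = 119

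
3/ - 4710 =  - 1/1570 = -  0.00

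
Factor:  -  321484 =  - 2^2*179^1*449^1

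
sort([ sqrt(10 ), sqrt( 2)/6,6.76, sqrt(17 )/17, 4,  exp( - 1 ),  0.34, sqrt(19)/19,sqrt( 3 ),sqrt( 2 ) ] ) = [ sqrt(19 )/19,sqrt(2) /6, sqrt(17)/17, 0.34,exp( - 1),sqrt(2 ),sqrt ( 3) , sqrt( 10 ) , 4, 6.76]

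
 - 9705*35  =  -339675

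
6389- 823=5566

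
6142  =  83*74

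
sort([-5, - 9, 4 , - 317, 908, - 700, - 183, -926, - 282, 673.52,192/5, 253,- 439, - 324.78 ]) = [ - 926,-700, - 439, -324.78, - 317, - 282,  -  183, - 9 ,- 5, 4,192/5, 253,673.52, 908] 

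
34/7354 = 17/3677 = 0.00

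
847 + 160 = 1007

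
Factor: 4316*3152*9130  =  124204812160= 2^7*5^1*11^1*13^1*83^2*197^1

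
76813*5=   384065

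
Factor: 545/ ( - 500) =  -109/100 = - 2^ ( - 2)*5^( - 2 )* 109^1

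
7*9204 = 64428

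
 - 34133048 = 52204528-86337576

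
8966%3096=2774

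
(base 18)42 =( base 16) 4a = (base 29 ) 2G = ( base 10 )74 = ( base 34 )26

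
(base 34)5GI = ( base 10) 6342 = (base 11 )4846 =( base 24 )b06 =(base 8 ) 14306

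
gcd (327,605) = 1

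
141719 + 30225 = 171944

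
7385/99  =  74 +59/99 = 74.60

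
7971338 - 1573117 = 6398221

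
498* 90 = 44820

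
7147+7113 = 14260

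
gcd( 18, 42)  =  6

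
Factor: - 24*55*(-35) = 46200 = 2^3*3^1*5^2*7^1*11^1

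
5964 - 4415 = 1549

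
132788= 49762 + 83026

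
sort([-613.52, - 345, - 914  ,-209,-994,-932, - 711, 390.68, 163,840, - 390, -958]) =[  -  994,-958, - 932, - 914, - 711, - 613.52, - 390, - 345, - 209,163,390.68 , 840]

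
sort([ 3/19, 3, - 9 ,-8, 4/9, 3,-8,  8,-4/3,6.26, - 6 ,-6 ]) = [ -9,-8,-8, - 6, - 6, - 4/3,3/19,4/9,3,3, 6.26 , 8] 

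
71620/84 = 852 + 13/21=852.62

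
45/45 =1 = 1.00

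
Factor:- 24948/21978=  - 42/37= - 2^1 * 3^1*7^1*37^( - 1)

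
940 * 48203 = 45310820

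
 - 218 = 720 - 938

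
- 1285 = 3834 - 5119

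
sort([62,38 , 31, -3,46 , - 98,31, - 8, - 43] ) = [ - 98,  -  43,-8, -3,31, 31,38, 46 , 62 ] 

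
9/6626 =9/6626 = 0.00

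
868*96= 83328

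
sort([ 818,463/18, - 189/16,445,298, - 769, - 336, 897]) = [ - 769, - 336, - 189/16, 463/18, 298,445, 818,897 ]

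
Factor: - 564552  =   - 2^3 * 3^2*7841^1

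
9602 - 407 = 9195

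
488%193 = 102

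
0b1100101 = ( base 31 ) 38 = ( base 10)101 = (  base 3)10202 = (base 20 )51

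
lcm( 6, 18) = 18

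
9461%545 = 196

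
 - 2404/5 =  - 2404/5= - 480.80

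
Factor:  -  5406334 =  - 2^1 * 23^1* 117529^1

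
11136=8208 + 2928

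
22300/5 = 4460 = 4460.00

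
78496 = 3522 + 74974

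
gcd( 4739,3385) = 677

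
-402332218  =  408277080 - 810609298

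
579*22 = 12738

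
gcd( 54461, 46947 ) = 1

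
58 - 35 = 23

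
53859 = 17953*3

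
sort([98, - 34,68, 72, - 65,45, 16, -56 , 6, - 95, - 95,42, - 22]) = [ - 95,- 95, - 65, - 56,  -  34, - 22, 6,  16, 42, 45,  68,  72 , 98 ] 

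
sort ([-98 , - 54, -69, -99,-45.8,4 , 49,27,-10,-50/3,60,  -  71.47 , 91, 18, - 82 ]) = [-99, - 98, - 82, - 71.47 ,-69,-54,  -  45.8, - 50/3, - 10  ,  4,18, 27,  49, 60,91 ]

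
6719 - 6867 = -148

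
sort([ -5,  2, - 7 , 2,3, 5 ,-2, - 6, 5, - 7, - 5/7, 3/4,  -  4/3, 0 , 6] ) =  [ - 7, - 7,-6, - 5 ,-2, - 4/3, - 5/7, 0,3/4,2 , 2,3, 5 , 5, 6 ] 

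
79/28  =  79/28 = 2.82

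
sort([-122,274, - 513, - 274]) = [  -  513,  -  274,  -  122, 274]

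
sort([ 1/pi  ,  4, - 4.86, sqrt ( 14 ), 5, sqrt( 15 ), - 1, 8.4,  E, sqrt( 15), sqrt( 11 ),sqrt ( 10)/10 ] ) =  [ - 4.86, - 1, sqrt( 10) /10,  1/pi,  E, sqrt (11 ),  sqrt(14 ),  sqrt( 15 ), sqrt(15), 4,5,  8.4] 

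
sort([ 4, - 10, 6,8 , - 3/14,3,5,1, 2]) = [ -10, - 3/14, 1,2,3, 4,5, 6, 8 ] 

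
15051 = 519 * 29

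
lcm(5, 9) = 45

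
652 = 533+119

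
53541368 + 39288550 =92829918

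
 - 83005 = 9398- 92403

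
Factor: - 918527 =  - 17^1*71^1 * 761^1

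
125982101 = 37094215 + 88887886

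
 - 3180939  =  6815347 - 9996286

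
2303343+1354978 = 3658321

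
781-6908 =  - 6127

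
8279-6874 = 1405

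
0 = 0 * 96540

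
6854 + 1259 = 8113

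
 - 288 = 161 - 449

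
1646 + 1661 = 3307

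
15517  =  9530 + 5987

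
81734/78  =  40867/39 = 1047.87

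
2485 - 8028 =-5543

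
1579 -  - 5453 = 7032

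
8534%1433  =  1369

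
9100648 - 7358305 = 1742343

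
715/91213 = 715/91213 = 0.01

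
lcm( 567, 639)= 40257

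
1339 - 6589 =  - 5250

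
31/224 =31/224 = 0.14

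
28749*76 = 2184924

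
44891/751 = 44891/751 = 59.77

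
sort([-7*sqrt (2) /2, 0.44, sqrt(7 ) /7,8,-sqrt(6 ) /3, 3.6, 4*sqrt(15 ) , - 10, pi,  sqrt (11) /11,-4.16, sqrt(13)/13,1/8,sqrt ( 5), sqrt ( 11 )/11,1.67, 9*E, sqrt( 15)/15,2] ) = [  -  10,-7*sqrt( 2 ) /2,-4.16,-sqrt( 6)/3,1/8,sqrt( 15 )/15,  sqrt( 13) /13, sqrt( 11)/11, sqrt(11)/11,  sqrt ( 7)/7 , 0.44,1.67, 2, sqrt( 5), pi, 3.6, 8,4*sqrt( 15), 9*E]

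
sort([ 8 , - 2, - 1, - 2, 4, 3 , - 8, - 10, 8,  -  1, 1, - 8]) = [ - 10,-8,-8, - 2, - 2, - 1,-1, 1,  3, 4,8, 8 ] 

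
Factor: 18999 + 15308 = 34307=7^1*13^2*29^1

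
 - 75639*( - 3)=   226917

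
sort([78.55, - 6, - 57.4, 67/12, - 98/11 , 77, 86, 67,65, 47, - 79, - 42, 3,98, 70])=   [ - 79,- 57.4, - 42, - 98/11, - 6,3,  67/12,47, 65, 67,70, 77, 78.55,86, 98]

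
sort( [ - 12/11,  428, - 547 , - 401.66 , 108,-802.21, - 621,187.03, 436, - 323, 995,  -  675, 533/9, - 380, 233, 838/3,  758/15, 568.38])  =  [ - 802.21,  -  675, - 621, - 547 , - 401.66, - 380, -323, - 12/11, 758/15,533/9, 108, 187.03 , 233,838/3, 428, 436, 568.38, 995 ]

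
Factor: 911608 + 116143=1027751 = 1027751^1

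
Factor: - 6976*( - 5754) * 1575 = 63220348800 = 2^7*3^3*5^2*7^2 * 109^1 * 137^1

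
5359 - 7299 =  - 1940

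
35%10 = 5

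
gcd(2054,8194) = 2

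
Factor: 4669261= 29^1*161009^1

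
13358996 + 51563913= 64922909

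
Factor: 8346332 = 2^2*23^1*257^1*353^1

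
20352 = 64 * 318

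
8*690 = 5520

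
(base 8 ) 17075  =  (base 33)73J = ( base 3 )101121201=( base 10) 7741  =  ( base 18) 15G1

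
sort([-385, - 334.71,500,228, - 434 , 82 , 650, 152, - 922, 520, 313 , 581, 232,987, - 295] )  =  [ - 922, - 434,-385,  -  334.71,-295,82,152,228,232, 313, 500, 520 , 581,650, 987 ]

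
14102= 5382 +8720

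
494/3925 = 494/3925 = 0.13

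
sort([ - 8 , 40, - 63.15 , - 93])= [ - 93, - 63.15, - 8,40] 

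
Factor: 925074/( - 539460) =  - 2^( -1 ) * 3^( - 3) * 5^( -1 )*463^1= - 463/270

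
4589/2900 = 1 + 1689/2900 = 1.58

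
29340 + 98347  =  127687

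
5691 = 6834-1143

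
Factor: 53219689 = 53219689^1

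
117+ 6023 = 6140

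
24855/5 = 4971 = 4971.00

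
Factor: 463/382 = 2^( - 1 )*191^( - 1 )*463^1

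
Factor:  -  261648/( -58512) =237/53 = 3^1*53^(-1 )*79^1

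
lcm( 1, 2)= 2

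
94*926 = 87044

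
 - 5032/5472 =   -  629/684  =  - 0.92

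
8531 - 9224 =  -693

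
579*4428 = 2563812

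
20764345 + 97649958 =118414303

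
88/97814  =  44/48907 = 0.00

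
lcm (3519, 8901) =151317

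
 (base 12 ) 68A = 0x3CA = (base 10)970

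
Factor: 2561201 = 2561201^1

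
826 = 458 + 368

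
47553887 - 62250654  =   - 14696767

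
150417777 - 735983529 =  - 585565752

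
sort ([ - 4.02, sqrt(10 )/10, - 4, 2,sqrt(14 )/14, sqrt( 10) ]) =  [ - 4.02, - 4, sqrt( 14)/14, sqrt( 10)/10, 2, sqrt( 10)] 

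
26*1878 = 48828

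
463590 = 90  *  5151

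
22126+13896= 36022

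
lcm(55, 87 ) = 4785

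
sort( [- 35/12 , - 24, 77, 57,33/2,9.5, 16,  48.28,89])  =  [ - 24,  -  35/12,9.5 , 16 , 33/2,48.28,  57,77,89 ]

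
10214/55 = 10214/55 = 185.71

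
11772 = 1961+9811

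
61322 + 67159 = 128481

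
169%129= 40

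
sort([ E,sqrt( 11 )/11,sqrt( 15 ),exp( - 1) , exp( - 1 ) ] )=[ sqrt( 11)/11,  exp ( - 1)  ,  exp(-1 ),E,sqrt( 15 )]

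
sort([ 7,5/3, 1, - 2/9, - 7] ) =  [ - 7,  -  2/9, 1,  5/3,7 ]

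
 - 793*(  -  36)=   28548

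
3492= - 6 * ( - 582)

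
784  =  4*196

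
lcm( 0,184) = 0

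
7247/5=1449+2/5= 1449.40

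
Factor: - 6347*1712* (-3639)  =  2^4*3^1*11^1 * 107^1*577^1*1213^1 = 39541606896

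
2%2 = 0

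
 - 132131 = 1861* ( - 71 ) 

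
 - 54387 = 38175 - 92562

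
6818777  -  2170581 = 4648196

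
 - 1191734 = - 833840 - 357894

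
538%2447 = 538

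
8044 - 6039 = 2005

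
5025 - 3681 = 1344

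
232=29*8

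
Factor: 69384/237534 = 196/671 = 2^2 * 7^2*11^( - 1 ) * 61^( - 1)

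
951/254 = 951/254 = 3.74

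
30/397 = 30/397 = 0.08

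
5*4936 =24680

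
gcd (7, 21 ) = 7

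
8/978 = 4/489=0.01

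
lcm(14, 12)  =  84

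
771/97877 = 771/97877 = 0.01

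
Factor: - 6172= - 2^2 * 1543^1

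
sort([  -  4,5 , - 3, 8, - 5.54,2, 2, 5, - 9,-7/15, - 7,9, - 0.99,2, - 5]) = [ - 9, - 7, - 5.54  , - 5, - 4, - 3,- 0.99, - 7/15, 2,2,2,5, 5,8,9]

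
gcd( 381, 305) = 1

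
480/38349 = 160/12783 = 0.01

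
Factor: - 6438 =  - 2^1*3^1*29^1*37^1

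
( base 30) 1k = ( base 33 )1H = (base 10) 50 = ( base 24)22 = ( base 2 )110010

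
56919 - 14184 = 42735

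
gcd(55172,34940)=4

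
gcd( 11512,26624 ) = 8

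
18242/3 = 6080+2/3 = 6080.67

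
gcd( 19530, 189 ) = 63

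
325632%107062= 4446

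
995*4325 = 4303375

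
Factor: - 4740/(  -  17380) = 3^1*11^ ( - 1) = 3/11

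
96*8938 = 858048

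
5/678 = 5/678 = 0.01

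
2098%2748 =2098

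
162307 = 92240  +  70067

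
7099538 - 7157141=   -  57603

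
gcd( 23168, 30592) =128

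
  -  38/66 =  - 19/33=- 0.58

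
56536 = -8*( - 7067)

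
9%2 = 1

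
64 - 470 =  - 406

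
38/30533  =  2/1607 = 0.00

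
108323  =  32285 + 76038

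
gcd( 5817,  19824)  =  21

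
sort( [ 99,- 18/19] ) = [ - 18/19,99 ] 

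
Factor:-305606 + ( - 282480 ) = -2^1*294043^1 =-588086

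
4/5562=2/2781 = 0.00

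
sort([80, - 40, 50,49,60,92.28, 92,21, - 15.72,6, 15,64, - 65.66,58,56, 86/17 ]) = [ - 65.66, - 40, - 15.72,86/17,  6, 15,21,49,50,56, 58,60  ,  64,80,92,  92.28]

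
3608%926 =830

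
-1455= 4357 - 5812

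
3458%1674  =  110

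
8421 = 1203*7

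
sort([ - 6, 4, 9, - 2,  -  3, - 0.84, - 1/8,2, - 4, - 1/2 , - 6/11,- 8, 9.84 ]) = [ - 8, - 6, - 4, - 3, - 2, - 0.84, - 6/11, - 1/2, - 1/8,  2, 4,9, 9.84 ] 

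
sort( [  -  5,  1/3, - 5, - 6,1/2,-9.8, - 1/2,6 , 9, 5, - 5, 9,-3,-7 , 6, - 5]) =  [ - 9.8,-7, - 6, - 5,  -  5, - 5, - 5, - 3, - 1/2,1/3, 1/2,5, 6, 6,9,  9 ]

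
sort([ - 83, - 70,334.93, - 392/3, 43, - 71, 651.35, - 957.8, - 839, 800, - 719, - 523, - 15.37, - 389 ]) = [ - 957.8, - 839, - 719, - 523, - 389,-392/3, - 83, - 71, - 70, - 15.37,  43, 334.93,  651.35, 800] 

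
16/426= 8/213 = 0.04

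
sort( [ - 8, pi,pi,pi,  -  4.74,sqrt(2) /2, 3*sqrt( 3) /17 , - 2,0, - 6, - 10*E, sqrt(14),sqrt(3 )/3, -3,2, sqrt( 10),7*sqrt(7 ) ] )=[ - 10*E, - 8,-6, - 4.74, - 3 ,-2,0,3*sqrt( 3 )/17,sqrt( 3)/3,sqrt( 2 )/2, 2,  pi,pi,pi, sqrt ( 10),sqrt( 14),7*sqrt(7 )]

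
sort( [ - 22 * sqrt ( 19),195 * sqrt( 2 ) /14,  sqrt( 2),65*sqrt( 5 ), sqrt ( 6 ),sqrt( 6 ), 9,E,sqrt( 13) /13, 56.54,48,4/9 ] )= [ - 22 * sqrt( 19),  sqrt(13 ) /13, 4/9,sqrt(2 ),sqrt( 6),sqrt( 6 ), E,9,195*sqrt( 2)/14,48,  56.54, 65*sqrt( 5 ) ]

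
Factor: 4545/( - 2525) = -3^2*5^ ( - 1) = - 9/5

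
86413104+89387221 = 175800325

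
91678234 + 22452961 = 114131195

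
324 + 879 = 1203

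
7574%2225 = 899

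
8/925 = 8/925 = 0.01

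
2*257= 514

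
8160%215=205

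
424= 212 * 2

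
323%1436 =323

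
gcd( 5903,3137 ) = 1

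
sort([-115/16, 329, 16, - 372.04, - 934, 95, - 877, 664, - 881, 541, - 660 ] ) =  [- 934, - 881, - 877, - 660, - 372.04, - 115/16,16, 95, 329, 541, 664]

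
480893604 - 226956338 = 253937266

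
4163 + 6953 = 11116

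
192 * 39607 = 7604544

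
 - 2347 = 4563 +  - 6910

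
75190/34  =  2211 + 8/17= 2211.47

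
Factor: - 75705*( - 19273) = 1459062465 = 3^1*5^1*7^2*103^1*19273^1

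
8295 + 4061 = 12356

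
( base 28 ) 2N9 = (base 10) 2221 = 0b100010101101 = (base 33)21a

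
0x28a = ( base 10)650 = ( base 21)19k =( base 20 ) 1CA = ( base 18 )202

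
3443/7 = 3443/7 = 491.86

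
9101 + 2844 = 11945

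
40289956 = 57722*698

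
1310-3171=-1861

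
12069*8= 96552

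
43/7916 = 43/7916 = 0.01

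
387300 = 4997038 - 4609738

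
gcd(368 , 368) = 368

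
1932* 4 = 7728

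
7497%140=77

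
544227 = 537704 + 6523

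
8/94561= 8/94561  =  0.00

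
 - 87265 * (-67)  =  5846755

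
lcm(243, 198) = 5346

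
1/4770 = 1/4770=0.00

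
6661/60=111  +  1/60= 111.02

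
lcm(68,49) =3332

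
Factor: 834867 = 3^4*11^1*937^1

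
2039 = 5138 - 3099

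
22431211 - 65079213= - 42648002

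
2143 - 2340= -197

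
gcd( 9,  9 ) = 9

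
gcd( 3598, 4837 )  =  7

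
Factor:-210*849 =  - 178290 = - 2^1*  3^2*5^1*7^1*283^1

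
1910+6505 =8415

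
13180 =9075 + 4105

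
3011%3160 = 3011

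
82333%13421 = 1807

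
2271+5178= 7449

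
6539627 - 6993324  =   - 453697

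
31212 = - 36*( - 867) 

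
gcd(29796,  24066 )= 1146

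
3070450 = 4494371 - 1423921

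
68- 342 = -274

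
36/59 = 36/59 = 0.61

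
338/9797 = 338/9797 = 0.03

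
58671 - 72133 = -13462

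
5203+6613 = 11816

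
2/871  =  2/871 = 0.00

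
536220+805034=1341254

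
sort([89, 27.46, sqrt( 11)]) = [ sqrt(11 ),27.46,89 ]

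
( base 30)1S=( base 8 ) 72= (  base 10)58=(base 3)2011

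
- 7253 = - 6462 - 791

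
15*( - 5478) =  - 82170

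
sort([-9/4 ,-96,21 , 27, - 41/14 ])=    [-96,  -  41/14,- 9/4,21, 27]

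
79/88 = 79/88 = 0.90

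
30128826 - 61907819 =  - 31778993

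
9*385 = 3465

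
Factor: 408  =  2^3*3^1* 17^1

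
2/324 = 1/162 = 0.01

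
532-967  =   - 435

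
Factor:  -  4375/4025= -25/23 =- 5^2*23^ ( - 1) 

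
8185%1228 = 817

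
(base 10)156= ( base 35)4g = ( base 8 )234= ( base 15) A6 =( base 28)5G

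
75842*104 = 7887568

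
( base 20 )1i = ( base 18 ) 22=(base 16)26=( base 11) 35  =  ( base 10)38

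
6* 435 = 2610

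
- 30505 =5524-36029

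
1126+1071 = 2197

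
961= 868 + 93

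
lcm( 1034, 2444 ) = 26884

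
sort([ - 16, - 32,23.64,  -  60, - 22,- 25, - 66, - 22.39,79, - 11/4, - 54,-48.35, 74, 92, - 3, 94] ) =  [-66, - 60,- 54, - 48.35, - 32, - 25, -22.39, - 22, - 16 , - 3, - 11/4, 23.64, 74,79 , 92,  94 ]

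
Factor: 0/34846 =0=0^1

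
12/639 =4/213  =  0.02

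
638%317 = 4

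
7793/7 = 7793/7 = 1113.29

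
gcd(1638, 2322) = 18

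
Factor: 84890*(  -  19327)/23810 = -164066903/2381 = -  7^1 * 11^1*13^1*251^1 *653^1*2381^( - 1) 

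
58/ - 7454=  - 1 + 3698/3727 =- 0.01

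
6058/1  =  6058 = 6058.00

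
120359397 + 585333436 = 705692833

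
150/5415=10/361= 0.03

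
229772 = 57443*4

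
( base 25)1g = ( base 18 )25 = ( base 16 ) 29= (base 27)1E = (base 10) 41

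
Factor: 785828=2^2*71^1*2767^1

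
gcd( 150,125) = 25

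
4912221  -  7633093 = -2720872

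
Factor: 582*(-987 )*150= - 2^2*3^3*5^2*7^1*47^1*97^1= - 86165100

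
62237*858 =53399346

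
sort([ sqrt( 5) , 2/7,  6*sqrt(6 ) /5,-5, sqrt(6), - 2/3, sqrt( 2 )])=[ - 5,- 2/3, 2/7, sqrt( 2),sqrt ( 5 ),sqrt( 6), 6*sqrt( 6)/5 ]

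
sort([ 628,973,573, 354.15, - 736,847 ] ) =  [ - 736, 354.15, 573,628,847,973] 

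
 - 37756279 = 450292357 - 488048636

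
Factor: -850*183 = - 155550=- 2^1* 3^1*5^2*17^1*61^1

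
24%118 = 24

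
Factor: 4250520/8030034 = 2^2 * 5^1* 79^ ( - 1) * 5647^( - 1 )*11807^1  =  236140/446113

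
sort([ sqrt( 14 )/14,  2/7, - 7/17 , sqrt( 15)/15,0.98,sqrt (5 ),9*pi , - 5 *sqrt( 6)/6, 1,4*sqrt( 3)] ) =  [ - 5 * sqrt(6)/6, - 7/17, sqrt( 15)/15,sqrt(14)/14 , 2/7,0.98,1, sqrt(5 ),4*sqrt( 3 ), 9*pi ]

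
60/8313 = 20/2771 =0.01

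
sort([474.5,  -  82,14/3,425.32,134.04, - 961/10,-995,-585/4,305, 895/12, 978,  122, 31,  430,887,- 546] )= [ - 995, - 546, - 585/4, - 961/10,-82 , 14/3,31,895/12,122 , 134.04,305, 425.32,  430,474.5,887,978 ]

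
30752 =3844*8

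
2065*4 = 8260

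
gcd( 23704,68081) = 1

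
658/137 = 658/137 = 4.80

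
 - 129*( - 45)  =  5805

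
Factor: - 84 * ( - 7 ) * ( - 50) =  - 29400 = -2^3*3^1 * 5^2* 7^2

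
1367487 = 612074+755413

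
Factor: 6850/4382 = 3425/2191  =  5^2*7^( - 1)*137^1*313^( - 1 )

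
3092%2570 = 522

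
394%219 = 175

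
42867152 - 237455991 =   -  194588839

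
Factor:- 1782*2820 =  - 2^3 * 3^5*5^1 * 11^1 * 47^1 = -5025240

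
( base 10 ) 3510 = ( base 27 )4M0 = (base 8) 6666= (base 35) 2ua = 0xdb6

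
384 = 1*384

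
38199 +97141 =135340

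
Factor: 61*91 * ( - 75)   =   - 416325 = - 3^1 * 5^2  *7^1*13^1*61^1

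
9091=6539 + 2552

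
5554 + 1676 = 7230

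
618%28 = 2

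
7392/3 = 2464 = 2464.00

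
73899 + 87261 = 161160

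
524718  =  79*6642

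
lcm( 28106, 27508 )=1292876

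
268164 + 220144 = 488308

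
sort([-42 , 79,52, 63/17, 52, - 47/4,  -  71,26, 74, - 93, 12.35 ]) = [-93, - 71,-42, - 47/4, 63/17 , 12.35,26,52,  52 , 74,79] 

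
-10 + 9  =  -1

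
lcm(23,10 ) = 230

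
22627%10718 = 1191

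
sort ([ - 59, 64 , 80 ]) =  [ - 59, 64 , 80 ] 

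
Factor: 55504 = 2^4 * 3469^1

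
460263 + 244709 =704972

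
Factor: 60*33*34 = 67320 = 2^3*3^2*5^1 * 11^1*17^1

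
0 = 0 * ( - 2438)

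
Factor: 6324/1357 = 2^2*3^1*17^1*23^ ( - 1)*31^1*59^( - 1 ) 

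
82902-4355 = 78547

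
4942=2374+2568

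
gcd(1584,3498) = 66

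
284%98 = 88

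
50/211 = 50/211 = 0.24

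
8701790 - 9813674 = - 1111884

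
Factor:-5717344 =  -2^5*373^1*479^1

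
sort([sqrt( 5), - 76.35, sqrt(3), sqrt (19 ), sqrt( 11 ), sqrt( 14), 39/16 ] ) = [ - 76.35, sqrt( 3), sqrt(5),39/16, sqrt( 11 ), sqrt( 14), sqrt( 19 )]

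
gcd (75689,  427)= 1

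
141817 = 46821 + 94996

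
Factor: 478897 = 478897^1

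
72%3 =0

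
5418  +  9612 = 15030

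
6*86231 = 517386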